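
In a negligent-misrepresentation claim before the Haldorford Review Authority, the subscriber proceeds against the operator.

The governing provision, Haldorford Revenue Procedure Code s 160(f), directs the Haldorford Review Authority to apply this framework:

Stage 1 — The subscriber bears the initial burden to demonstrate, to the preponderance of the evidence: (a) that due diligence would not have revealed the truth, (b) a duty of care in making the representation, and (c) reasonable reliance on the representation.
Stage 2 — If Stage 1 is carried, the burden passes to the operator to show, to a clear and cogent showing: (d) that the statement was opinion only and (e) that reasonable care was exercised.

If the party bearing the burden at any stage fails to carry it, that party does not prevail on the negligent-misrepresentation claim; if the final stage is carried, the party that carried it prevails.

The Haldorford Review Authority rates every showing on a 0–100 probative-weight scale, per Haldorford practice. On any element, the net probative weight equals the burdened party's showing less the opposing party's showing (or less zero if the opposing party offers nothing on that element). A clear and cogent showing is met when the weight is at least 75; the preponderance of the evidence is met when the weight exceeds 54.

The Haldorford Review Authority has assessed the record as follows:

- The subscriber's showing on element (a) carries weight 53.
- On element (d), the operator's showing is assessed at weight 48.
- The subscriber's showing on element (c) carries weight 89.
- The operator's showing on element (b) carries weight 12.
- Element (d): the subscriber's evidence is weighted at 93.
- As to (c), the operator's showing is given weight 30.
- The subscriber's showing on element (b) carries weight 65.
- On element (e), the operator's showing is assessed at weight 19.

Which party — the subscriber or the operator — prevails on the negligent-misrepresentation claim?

operator

Stage 1 (subscriber, the preponderance of the evidence, weight exceeds 54): (a) 53 ≤ 54 — fails; (b) net 65−12=53 ≤ 54 — fails; (c) net 89−30=59 > 54 — meets.
  The subscriber does not carry Stage 1.
So the operator prevails.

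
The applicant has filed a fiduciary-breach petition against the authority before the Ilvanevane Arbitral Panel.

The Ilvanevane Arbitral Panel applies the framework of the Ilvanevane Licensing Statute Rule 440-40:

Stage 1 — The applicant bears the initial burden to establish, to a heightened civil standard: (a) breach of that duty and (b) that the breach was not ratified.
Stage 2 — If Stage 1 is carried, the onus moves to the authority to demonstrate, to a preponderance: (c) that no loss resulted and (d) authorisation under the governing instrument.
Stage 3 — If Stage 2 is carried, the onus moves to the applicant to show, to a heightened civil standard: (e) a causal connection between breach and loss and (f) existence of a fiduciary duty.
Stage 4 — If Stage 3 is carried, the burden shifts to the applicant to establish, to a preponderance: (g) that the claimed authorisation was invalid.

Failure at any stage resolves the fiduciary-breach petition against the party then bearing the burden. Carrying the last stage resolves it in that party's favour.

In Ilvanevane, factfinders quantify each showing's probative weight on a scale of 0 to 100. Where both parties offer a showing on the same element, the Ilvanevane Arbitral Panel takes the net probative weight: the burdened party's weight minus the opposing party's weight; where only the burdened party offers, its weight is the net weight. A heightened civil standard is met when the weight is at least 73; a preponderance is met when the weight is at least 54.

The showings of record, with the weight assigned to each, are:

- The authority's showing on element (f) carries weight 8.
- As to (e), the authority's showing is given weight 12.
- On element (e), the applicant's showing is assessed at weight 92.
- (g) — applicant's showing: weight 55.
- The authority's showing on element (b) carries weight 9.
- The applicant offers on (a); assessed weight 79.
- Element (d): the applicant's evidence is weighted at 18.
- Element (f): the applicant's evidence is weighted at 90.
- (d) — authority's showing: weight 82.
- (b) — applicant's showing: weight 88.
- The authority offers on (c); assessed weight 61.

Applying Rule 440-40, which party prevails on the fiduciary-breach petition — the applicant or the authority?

Stage 1 — burden on applicant; standard: a heightened civil standard (weight is at least 73).
    (a): 79 ≥ 73 [met]
    (b): 88 − 9 = 79 ≥ 73 [met]
  All elements met. The burden passes to the authority.
Stage 2 — burden on authority; standard: a preponderance (weight is at least 54).
    (c): 61 ≥ 54 [met]
    (d): 82 − 18 = 64 ≥ 54 [met]
  The authority carries Stage 2; the applicant now bears the burden.
Stage 3 — burden on applicant; standard: a heightened civil standard (weight is at least 73).
    (e): 92 − 12 = 80 ≥ 73 [met]
    (f): 90 − 8 = 82 ≥ 73 [met]
  All elements met. The applicant retains the burden for Stage 4.
Stage 4 — burden on applicant; standard: a preponderance (weight is at least 54).
    (g): 55 ≥ 54 [met]
  The applicant carries the last stage.
Every stage carried; the applicant prevails.

applicant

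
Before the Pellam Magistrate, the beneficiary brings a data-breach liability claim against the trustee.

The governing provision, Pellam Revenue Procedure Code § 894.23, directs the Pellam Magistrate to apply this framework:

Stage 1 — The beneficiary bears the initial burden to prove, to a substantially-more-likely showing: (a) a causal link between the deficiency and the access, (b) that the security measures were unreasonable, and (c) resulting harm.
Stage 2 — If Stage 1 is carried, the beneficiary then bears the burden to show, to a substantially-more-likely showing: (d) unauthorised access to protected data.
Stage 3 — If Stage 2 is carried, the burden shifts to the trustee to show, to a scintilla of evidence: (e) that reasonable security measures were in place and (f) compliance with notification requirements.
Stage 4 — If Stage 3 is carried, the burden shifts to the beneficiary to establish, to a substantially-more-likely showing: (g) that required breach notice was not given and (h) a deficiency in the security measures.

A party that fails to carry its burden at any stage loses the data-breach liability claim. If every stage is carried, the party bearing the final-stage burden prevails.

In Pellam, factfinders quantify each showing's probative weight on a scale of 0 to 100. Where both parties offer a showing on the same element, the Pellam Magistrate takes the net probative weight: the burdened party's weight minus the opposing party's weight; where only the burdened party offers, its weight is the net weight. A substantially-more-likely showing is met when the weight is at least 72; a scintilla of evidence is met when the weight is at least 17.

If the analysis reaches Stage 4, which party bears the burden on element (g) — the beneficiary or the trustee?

Stage 4's rule assigns the burden to the beneficiary (to a substantially-more-likely showing).

beneficiary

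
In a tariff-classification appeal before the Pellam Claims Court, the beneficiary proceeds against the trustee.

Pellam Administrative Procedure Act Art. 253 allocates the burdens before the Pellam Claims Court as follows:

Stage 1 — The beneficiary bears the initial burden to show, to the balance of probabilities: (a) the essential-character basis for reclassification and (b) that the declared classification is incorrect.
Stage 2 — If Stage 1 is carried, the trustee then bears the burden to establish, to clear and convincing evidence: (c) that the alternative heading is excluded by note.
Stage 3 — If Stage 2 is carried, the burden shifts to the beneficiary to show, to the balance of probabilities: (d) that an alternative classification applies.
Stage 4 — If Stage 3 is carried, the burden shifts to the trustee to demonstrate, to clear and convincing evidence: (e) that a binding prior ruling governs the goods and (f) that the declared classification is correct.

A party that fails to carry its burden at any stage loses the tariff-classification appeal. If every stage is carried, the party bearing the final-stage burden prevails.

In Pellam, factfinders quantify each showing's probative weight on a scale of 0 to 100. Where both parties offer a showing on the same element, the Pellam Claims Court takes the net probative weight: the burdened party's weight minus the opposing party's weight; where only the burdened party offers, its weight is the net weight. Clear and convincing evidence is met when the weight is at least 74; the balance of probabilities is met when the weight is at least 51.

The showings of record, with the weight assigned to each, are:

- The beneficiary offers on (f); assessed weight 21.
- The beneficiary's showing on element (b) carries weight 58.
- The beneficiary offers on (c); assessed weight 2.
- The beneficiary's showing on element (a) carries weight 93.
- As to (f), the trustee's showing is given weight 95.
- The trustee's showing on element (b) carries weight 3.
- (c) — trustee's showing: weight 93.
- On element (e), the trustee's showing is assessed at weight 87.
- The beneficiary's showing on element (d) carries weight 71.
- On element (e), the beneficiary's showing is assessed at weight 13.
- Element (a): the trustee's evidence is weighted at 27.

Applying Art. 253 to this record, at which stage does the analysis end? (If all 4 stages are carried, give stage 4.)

Stage 1 (beneficiary, the balance of probabilities, weight is at least 51): (a) net 93−27=66 ≥ 51 — meets; (b) net 58−3=55 ≥ 51 — meets.
  Stage 1 is satisfied; the onus moves to the trustee.
Stage 2 (trustee, clear and convincing evidence, weight is at least 74): (c) net 93−2=91 ≥ 74 — meets.
  All elements met. The burden passes to the beneficiary.
Stage 3 (beneficiary, the balance of probabilities, weight is at least 51): (d) 71 ≥ 51 — meets.
  The beneficiary carries Stage 3; the trustee now bears the burden.
Stage 4 (trustee, clear and convincing evidence, weight is at least 74): (e) net 87−13=74 ≥ 74 — meets; (f) net 95−21=74 ≥ 74 — meets.
  All elements met at the final stage.
Every stage carried; the trustee prevails.

stage 4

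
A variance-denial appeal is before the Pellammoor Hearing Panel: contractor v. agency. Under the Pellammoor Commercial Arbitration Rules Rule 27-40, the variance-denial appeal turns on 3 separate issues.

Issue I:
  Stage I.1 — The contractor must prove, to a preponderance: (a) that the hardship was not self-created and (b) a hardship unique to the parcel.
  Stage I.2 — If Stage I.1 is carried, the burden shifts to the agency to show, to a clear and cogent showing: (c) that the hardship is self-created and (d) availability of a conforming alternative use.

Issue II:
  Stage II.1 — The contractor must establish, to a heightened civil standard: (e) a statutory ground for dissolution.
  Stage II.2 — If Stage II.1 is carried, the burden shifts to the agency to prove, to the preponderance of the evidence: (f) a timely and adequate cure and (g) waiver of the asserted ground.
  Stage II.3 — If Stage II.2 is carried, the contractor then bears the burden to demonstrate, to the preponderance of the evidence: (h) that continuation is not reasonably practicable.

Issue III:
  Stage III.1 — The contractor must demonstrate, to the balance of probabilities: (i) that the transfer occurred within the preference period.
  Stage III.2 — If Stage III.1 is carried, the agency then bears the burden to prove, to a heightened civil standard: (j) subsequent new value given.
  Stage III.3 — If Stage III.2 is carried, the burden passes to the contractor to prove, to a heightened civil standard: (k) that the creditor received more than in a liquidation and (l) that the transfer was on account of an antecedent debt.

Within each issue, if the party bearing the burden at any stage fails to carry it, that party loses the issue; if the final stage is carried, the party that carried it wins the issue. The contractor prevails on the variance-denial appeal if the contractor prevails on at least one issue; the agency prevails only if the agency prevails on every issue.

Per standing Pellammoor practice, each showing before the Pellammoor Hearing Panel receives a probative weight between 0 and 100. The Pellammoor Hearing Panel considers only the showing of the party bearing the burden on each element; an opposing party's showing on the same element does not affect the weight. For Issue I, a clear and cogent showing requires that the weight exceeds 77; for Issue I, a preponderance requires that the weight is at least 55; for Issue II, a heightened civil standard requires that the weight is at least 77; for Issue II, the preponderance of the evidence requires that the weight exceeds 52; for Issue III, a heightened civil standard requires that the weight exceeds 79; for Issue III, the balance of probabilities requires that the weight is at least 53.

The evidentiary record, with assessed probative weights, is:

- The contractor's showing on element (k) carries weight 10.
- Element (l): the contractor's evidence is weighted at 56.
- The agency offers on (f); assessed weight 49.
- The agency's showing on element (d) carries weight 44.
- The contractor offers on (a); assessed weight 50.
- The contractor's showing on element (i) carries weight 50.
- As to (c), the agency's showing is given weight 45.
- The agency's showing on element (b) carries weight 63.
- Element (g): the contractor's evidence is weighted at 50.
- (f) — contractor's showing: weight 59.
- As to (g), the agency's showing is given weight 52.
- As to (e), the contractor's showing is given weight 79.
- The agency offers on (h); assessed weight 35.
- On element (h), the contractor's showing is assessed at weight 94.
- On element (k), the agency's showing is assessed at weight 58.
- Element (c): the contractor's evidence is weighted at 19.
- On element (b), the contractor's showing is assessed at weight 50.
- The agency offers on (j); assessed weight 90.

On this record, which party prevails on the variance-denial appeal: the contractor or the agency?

contractor

— Issue I —
Stage I.1 — burden on contractor; standard: a preponderance (weight is at least 55).
    (a): 50 < 55 [not met]
    (b): 50 (agency's 63 disregarded) < 55 [not met]
  Stage I.1 not carried; the contractor fails its burden.
The analysis ends at Stage I.1; the agency prevails on this issue.
— Issue II —
Stage II.1 — burden on contractor; standard: a heightened civil standard (weight is at least 77).
    (e): 79 ≥ 77 [met]
  The contractor carries Stage II.1; the agency now bears the burden.
Stage II.2 — burden on agency; standard: the preponderance of the evidence (weight exceeds 52).
    (f): 49 (contractor's 59 disregarded) ≤ 52 [not met]
    (g): 52 (contractor's 50 disregarded) ≤ 52 [not met]
  The agency does not carry Stage II.2.
The analysis ends at Stage II.2; the contractor prevails on this issue.
— Issue III —
Stage III.1 — burden on contractor; standard: the balance of probabilities (weight is at least 53).
    (i): 50 < 53 [not met]
  Not every element is met, so the contractor fails to carry Stage III.1.
The agency prevails on this issue.
Per-issue: Issue I → agency; Issue II → contractor; Issue III → agency. The contractor must prevail on at least one issue; overall, the contractor prevails.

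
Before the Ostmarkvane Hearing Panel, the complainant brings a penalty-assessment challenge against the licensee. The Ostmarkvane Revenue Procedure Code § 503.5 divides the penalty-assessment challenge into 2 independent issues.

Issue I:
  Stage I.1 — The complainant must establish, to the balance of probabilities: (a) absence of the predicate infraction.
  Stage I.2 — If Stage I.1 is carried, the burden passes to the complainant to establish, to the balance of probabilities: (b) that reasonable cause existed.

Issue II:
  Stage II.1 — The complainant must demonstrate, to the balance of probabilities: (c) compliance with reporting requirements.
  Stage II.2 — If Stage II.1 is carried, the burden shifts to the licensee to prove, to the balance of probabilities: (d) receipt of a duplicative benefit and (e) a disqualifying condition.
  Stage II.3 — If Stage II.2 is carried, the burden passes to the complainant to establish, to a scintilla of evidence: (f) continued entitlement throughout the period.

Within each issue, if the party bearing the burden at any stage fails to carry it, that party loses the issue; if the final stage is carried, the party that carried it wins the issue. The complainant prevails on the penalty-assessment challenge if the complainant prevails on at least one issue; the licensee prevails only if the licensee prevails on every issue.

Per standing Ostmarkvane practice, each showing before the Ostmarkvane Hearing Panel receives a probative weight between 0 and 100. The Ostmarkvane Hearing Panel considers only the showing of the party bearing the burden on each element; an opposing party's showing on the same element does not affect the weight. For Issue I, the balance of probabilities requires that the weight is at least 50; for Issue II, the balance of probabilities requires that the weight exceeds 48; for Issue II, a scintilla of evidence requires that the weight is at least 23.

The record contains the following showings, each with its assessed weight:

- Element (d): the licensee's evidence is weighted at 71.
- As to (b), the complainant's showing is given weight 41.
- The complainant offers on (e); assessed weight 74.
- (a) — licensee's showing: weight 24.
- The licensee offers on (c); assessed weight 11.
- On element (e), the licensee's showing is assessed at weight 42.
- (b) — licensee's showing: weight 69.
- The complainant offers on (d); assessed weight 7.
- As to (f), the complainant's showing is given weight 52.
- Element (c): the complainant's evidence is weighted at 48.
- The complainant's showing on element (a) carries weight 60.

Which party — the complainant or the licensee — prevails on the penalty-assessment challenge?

licensee

— Issue I —
Stage I.1 (complainant, the balance of probabilities, weight is at least 50): (a) 60 (licensee's 24 disregarded) ≥ 50 — meets.
  All elements met. The complainant retains the burden for Stage I.2.
Stage I.2 (complainant, the balance of probabilities, weight is at least 50): (b) 41 (licensee's 69 disregarded) < 50 — fails.
  Stage I.2 not carried; the complainant fails its burden.
So the licensee prevails on this issue.
— Issue II —
Stage II.1 — burden on complainant; standard: the balance of probabilities (weight exceeds 48).
    (c): 48 (licensee's 11 disregarded) ≤ 48 [not met]
  Stage II.1 not carried; the complainant fails its burden.
So the licensee prevails on this issue.
Per-issue: Issue I → licensee; Issue II → licensee. The complainant must prevail on at least one issue; overall, the licensee prevails.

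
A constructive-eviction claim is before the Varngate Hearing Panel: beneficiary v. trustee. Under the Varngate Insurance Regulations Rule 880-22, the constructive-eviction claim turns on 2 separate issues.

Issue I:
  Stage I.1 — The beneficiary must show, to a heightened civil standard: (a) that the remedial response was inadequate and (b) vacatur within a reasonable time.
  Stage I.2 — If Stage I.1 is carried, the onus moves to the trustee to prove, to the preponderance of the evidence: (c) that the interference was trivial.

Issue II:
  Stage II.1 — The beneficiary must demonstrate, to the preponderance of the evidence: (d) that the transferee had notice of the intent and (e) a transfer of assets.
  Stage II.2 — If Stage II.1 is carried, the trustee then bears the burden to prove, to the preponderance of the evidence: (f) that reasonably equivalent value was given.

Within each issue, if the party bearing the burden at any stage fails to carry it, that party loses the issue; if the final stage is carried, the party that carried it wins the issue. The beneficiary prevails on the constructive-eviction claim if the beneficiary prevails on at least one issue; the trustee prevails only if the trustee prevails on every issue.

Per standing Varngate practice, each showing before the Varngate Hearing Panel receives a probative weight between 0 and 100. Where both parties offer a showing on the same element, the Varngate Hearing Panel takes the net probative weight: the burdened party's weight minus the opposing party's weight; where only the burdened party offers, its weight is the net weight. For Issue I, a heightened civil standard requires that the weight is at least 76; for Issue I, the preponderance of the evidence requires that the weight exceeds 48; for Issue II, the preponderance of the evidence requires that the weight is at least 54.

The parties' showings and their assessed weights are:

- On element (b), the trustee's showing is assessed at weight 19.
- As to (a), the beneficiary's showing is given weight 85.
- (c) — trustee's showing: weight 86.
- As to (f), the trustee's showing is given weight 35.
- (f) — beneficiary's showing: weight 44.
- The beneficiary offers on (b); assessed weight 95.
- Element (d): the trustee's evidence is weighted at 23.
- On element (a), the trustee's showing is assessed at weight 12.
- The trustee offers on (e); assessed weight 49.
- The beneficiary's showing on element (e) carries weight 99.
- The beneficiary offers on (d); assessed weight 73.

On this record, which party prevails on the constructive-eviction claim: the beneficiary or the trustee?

trustee

— Issue I —
At Stage I.1 the beneficiary must meet a heightened civil standard (weight is at least 76): on (a) the weight is 85 less the opposing 12 gives net 73, which does not reach 76, so (a) does not meet the standard; on (b) the weight is 95 less the opposing 19 gives net 76, ≥ 76, so (b) meets the standard.
  Stage I.1 not carried; the beneficiary fails its burden.
The trustee prevails on this issue.
— Issue II —
Stage II.1 — burden on beneficiary; standard: the preponderance of the evidence (weight is at least 54).
    (d): 73 − 23 = 50 < 54 [not met]
    (e): 99 − 49 = 50 < 54 [not met]
  Not every element is met, so the beneficiary fails to carry Stage II.1.
The analysis ends at Stage II.1; the trustee prevails on this issue.
Per-issue: Issue I → trustee; Issue II → trustee. The beneficiary must prevail on at least one issue; overall, the trustee prevails.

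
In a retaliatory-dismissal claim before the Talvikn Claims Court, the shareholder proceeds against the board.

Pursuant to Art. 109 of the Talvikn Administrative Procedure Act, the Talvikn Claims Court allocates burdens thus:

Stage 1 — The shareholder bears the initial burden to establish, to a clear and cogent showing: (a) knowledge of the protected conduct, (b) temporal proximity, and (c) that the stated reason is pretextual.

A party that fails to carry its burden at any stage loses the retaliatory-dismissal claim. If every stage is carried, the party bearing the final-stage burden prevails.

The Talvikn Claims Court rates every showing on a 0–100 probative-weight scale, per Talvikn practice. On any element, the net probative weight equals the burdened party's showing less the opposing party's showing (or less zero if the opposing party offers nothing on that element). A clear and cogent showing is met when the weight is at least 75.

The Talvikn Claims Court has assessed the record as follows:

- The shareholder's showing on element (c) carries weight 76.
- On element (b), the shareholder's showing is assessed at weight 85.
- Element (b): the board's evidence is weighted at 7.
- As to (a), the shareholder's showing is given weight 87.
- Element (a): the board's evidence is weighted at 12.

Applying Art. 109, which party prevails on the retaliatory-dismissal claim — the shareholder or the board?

shareholder

Stage 1 — burden on shareholder; standard: a clear and cogent showing (weight is at least 75).
    (a): 87 − 12 = 75 ≥ 75 [met]
    (b): 85 − 7 = 78 ≥ 75 [met]
    (c): 76 ≥ 75 [met]
  All elements met at the final stage.
Every stage carried; the shareholder prevails.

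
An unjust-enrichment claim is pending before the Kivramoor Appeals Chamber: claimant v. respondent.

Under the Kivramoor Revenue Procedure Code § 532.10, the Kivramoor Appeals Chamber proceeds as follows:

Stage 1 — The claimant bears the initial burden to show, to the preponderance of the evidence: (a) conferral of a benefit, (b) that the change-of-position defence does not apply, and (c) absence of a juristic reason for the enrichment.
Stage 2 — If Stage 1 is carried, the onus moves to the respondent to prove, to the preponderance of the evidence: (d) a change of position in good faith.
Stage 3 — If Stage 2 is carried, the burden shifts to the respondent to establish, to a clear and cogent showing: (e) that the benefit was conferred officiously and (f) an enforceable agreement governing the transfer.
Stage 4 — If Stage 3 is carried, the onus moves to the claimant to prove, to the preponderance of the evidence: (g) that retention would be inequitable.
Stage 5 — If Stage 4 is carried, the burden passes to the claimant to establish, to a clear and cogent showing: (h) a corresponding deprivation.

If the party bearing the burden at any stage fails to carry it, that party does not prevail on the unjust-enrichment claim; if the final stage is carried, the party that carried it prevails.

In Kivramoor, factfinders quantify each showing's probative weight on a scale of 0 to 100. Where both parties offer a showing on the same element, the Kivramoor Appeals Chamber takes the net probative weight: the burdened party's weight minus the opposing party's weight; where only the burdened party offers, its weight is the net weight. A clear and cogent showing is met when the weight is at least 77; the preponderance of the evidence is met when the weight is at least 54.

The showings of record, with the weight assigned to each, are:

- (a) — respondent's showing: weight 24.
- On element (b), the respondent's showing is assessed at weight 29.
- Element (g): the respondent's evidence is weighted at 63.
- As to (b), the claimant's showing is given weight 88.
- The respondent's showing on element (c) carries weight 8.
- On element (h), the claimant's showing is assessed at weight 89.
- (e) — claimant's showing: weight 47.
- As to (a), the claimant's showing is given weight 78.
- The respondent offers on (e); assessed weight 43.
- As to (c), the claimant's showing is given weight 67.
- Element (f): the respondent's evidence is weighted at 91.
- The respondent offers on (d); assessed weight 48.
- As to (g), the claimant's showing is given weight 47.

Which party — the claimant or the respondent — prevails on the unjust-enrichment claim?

claimant

At Stage 1 the claimant must meet the preponderance of the evidence (weight is at least 54): on (a) the weight is 78 less the opposing 24 gives net 54, which does reach 54, so (a) meets the standard; on (b) the weight is 88 less the opposing 29 gives net 59, which does reach 54, so (b) meets the standard; on (c) the weight is 67 less the opposing 8 gives net 59, which does reach 54, so (c) meets the standard.
  Stage 1 carried; the burden shifts to the respondent.
At Stage 2 the respondent must meet the preponderance of the evidence (weight is at least 54): on (d) the weight is 48, < 54, so (d) does not meet the standard.
  Stage 2 not carried; the respondent fails its burden.
The analysis ends at Stage 2; the claimant prevails.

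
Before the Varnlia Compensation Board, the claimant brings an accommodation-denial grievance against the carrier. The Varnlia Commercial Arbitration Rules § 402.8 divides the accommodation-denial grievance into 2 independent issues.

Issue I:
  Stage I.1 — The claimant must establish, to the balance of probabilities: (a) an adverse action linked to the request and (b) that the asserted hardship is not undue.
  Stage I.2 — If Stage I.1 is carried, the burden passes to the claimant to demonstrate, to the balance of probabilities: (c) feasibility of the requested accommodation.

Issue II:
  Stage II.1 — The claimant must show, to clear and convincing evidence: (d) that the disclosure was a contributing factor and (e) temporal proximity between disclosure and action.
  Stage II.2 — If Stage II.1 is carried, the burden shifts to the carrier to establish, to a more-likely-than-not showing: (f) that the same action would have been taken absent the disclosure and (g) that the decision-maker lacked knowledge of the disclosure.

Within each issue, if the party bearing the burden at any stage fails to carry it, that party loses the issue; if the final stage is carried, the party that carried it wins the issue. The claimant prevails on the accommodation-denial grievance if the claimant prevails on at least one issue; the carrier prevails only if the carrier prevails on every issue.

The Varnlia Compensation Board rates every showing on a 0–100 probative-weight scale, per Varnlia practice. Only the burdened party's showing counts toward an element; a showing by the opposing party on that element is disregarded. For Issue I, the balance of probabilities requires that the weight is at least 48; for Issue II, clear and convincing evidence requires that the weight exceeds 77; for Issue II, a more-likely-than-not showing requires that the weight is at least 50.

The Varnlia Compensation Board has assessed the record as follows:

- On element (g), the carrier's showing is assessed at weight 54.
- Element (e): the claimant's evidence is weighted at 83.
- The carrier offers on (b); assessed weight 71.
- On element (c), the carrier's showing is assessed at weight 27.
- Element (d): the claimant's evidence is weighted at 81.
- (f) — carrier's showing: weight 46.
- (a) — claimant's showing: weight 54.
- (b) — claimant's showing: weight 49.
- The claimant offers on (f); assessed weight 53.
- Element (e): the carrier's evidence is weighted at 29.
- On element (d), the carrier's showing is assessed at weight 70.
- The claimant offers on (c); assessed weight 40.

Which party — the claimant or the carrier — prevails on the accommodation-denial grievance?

— Issue I —
Stage I.1 — burden on claimant; standard: the balance of probabilities (weight is at least 48).
    (a): 54 ≥ 48 [met]
    (b): 49 (carrier's 71 disregarded) ≥ 48 [met]
  All elements met. The claimant retains the burden for Stage I.2.
Stage I.2 — burden on claimant; standard: the balance of probabilities (weight is at least 48).
    (c): 40 (carrier's 27 disregarded) < 48 [not met]
  Stage I.2 not carried; the claimant fails its burden.
So the carrier prevails on this issue.
— Issue II —
At Stage II.1 the claimant must meet clear and convincing evidence (weight exceeds 77): on (d) the weight is 81 (the carrier's 70 is given no effect), > 77, so (d) meets the standard; on (e) the weight is 83 (the carrier's 29 is given no effect), which does exceed 77, so (e) meets the standard.
  Stage II.1 carried; the burden shifts to the carrier.
At Stage II.2 the carrier must meet a more-likely-than-not showing (weight is at least 50): on (f) the weight is 46 (the claimant's 53 is given no effect), which does not reach 50, so (f) does not meet the standard; on (g) the weight is 54, which does reach 50, so (g) meets the standard.
  The carrier does not carry Stage II.2.
The claimant prevails on this issue.
Per-issue: Issue I → carrier; Issue II → claimant. The claimant must prevail on at least one issue; overall, the claimant prevails.

claimant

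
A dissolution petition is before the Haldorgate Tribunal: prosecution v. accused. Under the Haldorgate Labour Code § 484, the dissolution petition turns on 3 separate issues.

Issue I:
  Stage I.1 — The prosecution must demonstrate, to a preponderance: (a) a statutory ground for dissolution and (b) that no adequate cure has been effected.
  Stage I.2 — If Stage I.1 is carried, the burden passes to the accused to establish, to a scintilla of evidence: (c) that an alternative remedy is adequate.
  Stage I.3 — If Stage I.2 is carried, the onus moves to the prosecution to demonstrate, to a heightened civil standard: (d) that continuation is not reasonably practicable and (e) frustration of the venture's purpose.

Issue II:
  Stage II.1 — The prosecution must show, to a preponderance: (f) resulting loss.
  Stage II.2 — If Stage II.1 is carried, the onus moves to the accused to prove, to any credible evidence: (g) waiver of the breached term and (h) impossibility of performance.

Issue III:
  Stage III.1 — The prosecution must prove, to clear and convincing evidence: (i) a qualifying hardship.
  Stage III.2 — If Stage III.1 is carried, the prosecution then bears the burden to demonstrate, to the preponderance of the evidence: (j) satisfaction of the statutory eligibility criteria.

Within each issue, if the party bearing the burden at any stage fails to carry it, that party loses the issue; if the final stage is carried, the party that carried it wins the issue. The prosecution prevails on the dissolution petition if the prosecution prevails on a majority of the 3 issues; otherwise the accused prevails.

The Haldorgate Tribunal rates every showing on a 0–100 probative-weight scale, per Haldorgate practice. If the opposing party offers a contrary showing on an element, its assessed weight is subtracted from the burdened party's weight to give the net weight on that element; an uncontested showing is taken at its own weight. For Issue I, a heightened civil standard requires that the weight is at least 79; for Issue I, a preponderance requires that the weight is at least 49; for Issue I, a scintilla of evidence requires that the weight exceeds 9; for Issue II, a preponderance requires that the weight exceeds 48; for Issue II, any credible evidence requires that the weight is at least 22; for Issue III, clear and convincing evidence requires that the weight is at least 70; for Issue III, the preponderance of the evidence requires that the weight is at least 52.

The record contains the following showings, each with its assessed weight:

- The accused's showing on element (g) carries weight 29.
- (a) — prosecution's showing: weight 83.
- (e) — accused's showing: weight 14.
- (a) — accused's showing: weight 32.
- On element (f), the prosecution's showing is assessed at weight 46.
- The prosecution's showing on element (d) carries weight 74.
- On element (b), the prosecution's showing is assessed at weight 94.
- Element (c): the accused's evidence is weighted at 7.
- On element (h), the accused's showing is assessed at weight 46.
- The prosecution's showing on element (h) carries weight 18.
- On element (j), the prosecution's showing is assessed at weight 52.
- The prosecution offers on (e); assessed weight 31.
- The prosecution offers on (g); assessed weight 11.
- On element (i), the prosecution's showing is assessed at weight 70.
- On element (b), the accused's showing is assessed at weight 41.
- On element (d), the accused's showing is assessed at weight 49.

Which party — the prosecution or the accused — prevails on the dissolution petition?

prosecution

— Issue I —
Stage I.1 (prosecution, a preponderance, weight is at least 49): (a) net 83−32=51 ≥ 49 — meets; (b) net 94−41=53 ≥ 49 — meets.
  Stage I.1 is satisfied; the onus moves to the accused.
Stage I.2 (accused, a scintilla of evidence, weight exceeds 9): (c) 7 ≤ 9 — fails.
  Stage I.2 not carried; the accused fails its burden.
So the prosecution prevails on this issue.
— Issue II —
Stage II.1 — burden on prosecution; standard: a preponderance (weight exceeds 48).
    (f): 46 ≤ 48 [not met]
  Not every element is met, so the prosecution fails to carry Stage II.1.
The analysis ends at Stage II.1; the accused prevails on this issue.
— Issue III —
Stage III.1 — burden on prosecution; standard: clear and convincing evidence (weight is at least 70).
    (i): 70 ≥ 70 [met]
  Stage III.1 is satisfied; the prosecution continues to bear the burden.
Stage III.2 — burden on prosecution; standard: the preponderance of the evidence (weight is at least 52).
    (j): 52 ≥ 52 [met]
  Stage III.2 carried; the final stage is satisfied.
Every stage carried; the prosecution prevails on this issue.
Per-issue: Issue I → prosecution; Issue II → accused; Issue III → prosecution. The prosecution must prevail on a majority of issues; overall, the prosecution prevails.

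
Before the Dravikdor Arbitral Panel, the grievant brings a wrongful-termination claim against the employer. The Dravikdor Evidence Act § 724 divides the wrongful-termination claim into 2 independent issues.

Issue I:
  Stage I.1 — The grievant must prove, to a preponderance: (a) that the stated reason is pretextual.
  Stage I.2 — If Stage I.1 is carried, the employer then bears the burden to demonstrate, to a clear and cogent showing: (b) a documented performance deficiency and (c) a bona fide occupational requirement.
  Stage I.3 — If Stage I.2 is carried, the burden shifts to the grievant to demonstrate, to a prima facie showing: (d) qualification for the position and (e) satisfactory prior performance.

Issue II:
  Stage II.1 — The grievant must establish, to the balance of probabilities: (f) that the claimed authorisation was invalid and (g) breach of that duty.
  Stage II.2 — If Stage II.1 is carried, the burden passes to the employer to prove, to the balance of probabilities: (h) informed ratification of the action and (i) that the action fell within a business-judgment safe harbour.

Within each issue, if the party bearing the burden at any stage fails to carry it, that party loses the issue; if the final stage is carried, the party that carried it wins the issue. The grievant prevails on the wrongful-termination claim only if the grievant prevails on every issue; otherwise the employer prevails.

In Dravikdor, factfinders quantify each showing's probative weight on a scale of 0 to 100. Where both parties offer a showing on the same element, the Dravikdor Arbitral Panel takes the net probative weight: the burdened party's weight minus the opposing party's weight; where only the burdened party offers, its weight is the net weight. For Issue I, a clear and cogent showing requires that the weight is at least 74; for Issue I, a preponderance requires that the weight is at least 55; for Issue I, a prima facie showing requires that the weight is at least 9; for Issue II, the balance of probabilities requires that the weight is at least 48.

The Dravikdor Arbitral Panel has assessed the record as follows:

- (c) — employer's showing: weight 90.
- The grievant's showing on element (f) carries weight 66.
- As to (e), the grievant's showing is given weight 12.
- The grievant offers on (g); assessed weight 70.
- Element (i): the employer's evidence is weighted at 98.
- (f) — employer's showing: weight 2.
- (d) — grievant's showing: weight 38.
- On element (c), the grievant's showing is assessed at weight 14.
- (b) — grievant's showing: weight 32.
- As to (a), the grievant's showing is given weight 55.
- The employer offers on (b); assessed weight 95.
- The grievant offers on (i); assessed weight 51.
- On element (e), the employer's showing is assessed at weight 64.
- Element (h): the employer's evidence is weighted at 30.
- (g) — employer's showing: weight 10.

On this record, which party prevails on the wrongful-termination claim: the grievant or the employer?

— Issue I —
Stage I.1 (grievant, a preponderance, weight is at least 55): (a) 55 ≥ 55 — meets.
  Stage I.1 carried; the burden shifts to the employer.
Stage I.2 (employer, a clear and cogent showing, weight is at least 74): (b) net 95−32=63 < 74 — fails; (c) net 90−14=76 ≥ 74 — meets.
  The employer does not carry Stage I.2.
The grievant prevails on this issue.
— Issue II —
Stage II.1 — burden on grievant; standard: the balance of probabilities (weight is at least 48).
    (f): 66 − 2 = 64 ≥ 48 [met]
    (g): 70 − 10 = 60 ≥ 48 [met]
  Stage II.1 is satisfied; the onus moves to the employer.
Stage II.2 — burden on employer; standard: the balance of probabilities (weight is at least 48).
    (h): 30 < 48 [not met]
    (i): 98 − 51 = 47 < 48 [not met]
  The employer does not carry Stage II.2.
So the grievant prevails on this issue.
Per-issue: Issue I → grievant; Issue II → grievant. The grievant must prevail on every issue; overall, the grievant prevails.

grievant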